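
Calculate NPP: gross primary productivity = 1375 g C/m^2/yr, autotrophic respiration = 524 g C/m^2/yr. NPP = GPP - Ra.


NPP = GPP - Ra = 1375 - 524 = 851 g C/m^2/yr

851 g C/m^2/yr


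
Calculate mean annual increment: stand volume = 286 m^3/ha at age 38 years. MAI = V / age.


MAI = 286 / 38 = 7.5263 ≈ 7.53 m^3/ha/yr

7.53 m^3/ha/yr


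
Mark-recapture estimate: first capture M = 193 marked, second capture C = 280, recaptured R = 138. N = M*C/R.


N = M * C / R = 193 * 280 / 138 = 54040 / 138 = 391.59 ≈ 392

392 individuals


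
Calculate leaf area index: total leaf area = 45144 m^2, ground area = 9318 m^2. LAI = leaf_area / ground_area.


LAI = 45144 / 9318 = 4.8448 ≈ 4.84

4.84


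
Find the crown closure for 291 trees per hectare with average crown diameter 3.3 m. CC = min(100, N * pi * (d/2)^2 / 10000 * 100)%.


(d/2)^2 = (3.3/2)^2 = 1.65^2 = 2.7225
Crown area = 3.141593 * 2.7225 = 8.55299 m^2
N * area / 10000 * 100 = 291 * 8.55299 / 10000 * 100 = 24.8892
CC = min(100, 24.8892) = 24.8892 ≈ 24.9%

24.9%


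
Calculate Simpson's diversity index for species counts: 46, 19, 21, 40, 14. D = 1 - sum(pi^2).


Total N = 46 + 19 + 21 + 40 + 14 = 140
Per-species terms:
  p = 46/140 = 0.328571; p^2 = 0.328571^2 = 0.107959
  p = 19/140 = 0.135714; p^2 = 0.135714^2 = 0.018418
  p = 21/140 = 0.150000; p^2 = 0.150000^2 = 0.022500
  p = 40/140 = 0.285714; p^2 = 0.285714^2 = 0.081632
  p = 14/140 = 0.100000; p^2 = 0.100000^2 = 0.010000
sum(p^2) = 0.107959 + 0.018418 + 0.022500 + 0.081632 + 0.010000 = 0.240509
D = 1 - 0.240509 = 0.759491 ≈ 0.7595

0.7595


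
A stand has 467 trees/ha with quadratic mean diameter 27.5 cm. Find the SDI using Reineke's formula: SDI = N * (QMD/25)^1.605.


QMD/25 = 27.5/25 = 1.1
(1.1)^1.605 = exp(1.605 * ln(1.1)) = exp(1.605 * 0.0953102) = exp(0.152973) = 1.16529
SDI = 467 * 1.16529 = 544.190 ≈ 544

544


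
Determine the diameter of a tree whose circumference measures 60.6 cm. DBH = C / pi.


DBH = C / pi = 60.6 / 3.141593 = 19.2896 ≈ 19.29 cm

19.29 cm


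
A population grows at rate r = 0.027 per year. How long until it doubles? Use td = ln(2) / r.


td = ln(2) / 0.027 = 0.693147 / 0.027 = 25.6721 ≈ 25.7 years

25.7 years


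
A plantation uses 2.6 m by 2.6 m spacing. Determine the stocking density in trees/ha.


N = 10000 / 2.6^2 = 10000 / 6.76 = 1479.29 ≈ 1479 trees/ha

1479 trees/ha


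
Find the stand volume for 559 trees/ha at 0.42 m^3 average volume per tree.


V_stand = 559 * 0.42 = 234.78 ≈ 234.8 m^3/ha

234.8 m^3/ha


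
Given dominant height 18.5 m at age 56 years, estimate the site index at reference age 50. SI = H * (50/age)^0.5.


50/56 = 0.892857
(0.892857)^0.5 = 0.944911
SI = 18.5 * 0.944911 = 17.4809 ≈ 17.5 m

17.5 m


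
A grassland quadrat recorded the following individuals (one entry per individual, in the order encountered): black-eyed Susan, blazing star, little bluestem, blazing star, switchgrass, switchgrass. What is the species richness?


Total individuals logged = 6
Distinct species (count of individuals): black-eyed Susan (1), blazing star (2), little bluestem (1), switchgrass (2)
Species richness = number of distinct species = 4

4


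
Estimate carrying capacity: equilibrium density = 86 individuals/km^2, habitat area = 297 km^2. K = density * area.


K = 86 * 297 = 25542 individuals

25542 individuals


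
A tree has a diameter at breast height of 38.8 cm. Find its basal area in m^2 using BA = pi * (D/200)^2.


D/200 = 38.8/200 = 0.194 m
(D/200)^2 = 0.194^2 = 0.037636
BA = 3.141593 * 0.037636 = 0.118237 ≈ 0.1182 m^2

0.1182 m^2


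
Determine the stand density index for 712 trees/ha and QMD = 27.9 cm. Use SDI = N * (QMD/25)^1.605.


QMD/25 = 27.9/25 = 1.116
(1.116)^1.605 = exp(1.605 * ln(1.116)) = exp(1.605 * 0.109751) = exp(0.176150) = 1.19262
SDI = 712 * 1.19262 = 849.145 ≈ 849

849


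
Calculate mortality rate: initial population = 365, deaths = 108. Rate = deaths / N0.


Mortality rate = 108 / 365 = 0.295890 ≈ 0.2959

0.2959


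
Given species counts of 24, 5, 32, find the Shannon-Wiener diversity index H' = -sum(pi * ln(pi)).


Total N = 24 + 5 + 32 = 61
Per-species terms:
  p = 24/61 = 0.393443; ln(p) = -0.932819; p*ln(p) = 0.393443 * (-0.932819) = -0.367011
  p = 5/61 = 0.081967; ln(p) = -2.501439; p*ln(p) = 0.081967 * (-2.501439) = -0.205035
  p = 32/61 = 0.524590; ln(p) = -0.645138; p*ln(p) = 0.524590 * (-0.645138) = -0.338433
sum(p*ln(p)) = (-0.367011) + (-0.205035) + (-0.338433) = -0.910479
H' = -(-0.910479) = 0.910479 ≈ 0.9105

0.9105


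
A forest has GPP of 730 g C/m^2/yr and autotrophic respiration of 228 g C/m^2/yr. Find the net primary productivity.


NPP = GPP - Ra = 730 - 228 = 502 g C/m^2/yr

502 g C/m^2/yr


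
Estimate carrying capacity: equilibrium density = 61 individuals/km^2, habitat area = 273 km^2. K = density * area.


K = 61 * 273 = 16653 individuals

16653 individuals


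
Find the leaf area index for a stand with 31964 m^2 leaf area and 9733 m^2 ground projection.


LAI = 31964 / 9733 = 3.2841 ≈ 3.28

3.28


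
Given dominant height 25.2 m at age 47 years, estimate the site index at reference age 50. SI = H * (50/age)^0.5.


50/47 = 1.06383
(1.06383)^0.5 = 1.03142
SI = 25.2 * 1.03142 = 25.9918 ≈ 26.0 m

26.0 m


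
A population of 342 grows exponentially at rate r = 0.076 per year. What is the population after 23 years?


r*t = 0.076 * 23 = 1.748
exp(1.748) = 5.74310
N = 342 * 5.74310 = 1964.14 ≈ 1964

1964


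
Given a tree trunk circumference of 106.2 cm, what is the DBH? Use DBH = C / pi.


DBH = C / pi = 106.2 / 3.141593 = 33.8045 ≈ 33.80 cm

33.80 cm


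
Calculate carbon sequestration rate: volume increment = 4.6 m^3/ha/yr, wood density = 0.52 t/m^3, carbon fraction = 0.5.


C = 4.6 * 0.52 * 0.5 = 1.196 ≈ 1.20 t C/ha/yr

1.20 t C/ha/yr


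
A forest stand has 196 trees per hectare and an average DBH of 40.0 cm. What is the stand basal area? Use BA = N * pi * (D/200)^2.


(D/200)^2 = (40.0/200)^2 = 0.2^2 = 0.04
Individual BA = 3.141593 * 0.04 = 0.125664 m^2
Stand BA = 196 * 0.125664 = 24.6301 ≈ 24.63 m^2/ha

24.63 m^2/ha


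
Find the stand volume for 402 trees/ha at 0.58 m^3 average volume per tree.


V_stand = 402 * 0.58 = 233.16 ≈ 233.2 m^3/ha

233.2 m^3/ha


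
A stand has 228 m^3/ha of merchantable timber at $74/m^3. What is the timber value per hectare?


Value = 228 * 74 = $16872/ha

$16872/ha


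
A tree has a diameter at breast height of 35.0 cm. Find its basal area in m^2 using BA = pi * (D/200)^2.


D/200 = 35.0/200 = 0.175 m
(D/200)^2 = 0.175^2 = 0.030625
BA = 3.141593 * 0.030625 = 0.0962113 ≈ 0.0962 m^2

0.0962 m^2


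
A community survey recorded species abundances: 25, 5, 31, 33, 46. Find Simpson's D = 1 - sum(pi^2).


Total N = 25 + 5 + 31 + 33 + 46 = 140
Per-species terms:
  p = 25/140 = 0.178571; p^2 = 0.178571^2 = 0.031888
  p = 5/140 = 0.035714; p^2 = 0.035714^2 = 0.001275
  p = 31/140 = 0.221429; p^2 = 0.221429^2 = 0.049031
  p = 33/140 = 0.235714; p^2 = 0.235714^2 = 0.055561
  p = 46/140 = 0.328571; p^2 = 0.328571^2 = 0.107959
sum(p^2) = 0.031888 + 0.001275 + 0.049031 + 0.055561 + 0.107959 = 0.245714
D = 1 - 0.245714 = 0.754286 ≈ 0.7543

0.7543


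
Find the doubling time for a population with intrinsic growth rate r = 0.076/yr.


td = ln(2) / 0.076 = 0.693147 / 0.076 = 9.12036 ≈ 9.1 years

9.1 years


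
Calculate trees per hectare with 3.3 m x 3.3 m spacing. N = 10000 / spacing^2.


N = 10000 / 3.3^2 = 10000 / 10.89 = 918.274 ≈ 918 trees/ha

918 trees/ha


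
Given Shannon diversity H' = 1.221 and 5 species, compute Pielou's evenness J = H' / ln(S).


ln(5) = 1.60944
J = H' / ln(S) = 1.221 / 1.60944 = 0.758649 ≈ 0.7586

0.7586


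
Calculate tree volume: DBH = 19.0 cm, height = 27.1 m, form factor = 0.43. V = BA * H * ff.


(D/200)^2 = (19.0/200)^2 = 0.095^2 = 0.009025
BA = 3.141593 * 0.009025 = 0.0283529 m^2
V = 0.0283529 * 27.1 * 0.43 = 0.330396 ≈ 0.330 m^3

0.330 m^3


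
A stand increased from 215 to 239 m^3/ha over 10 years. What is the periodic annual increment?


PAI = (V2 - V1) / period = (239 - 215) / 10 = 24 / 10 = 2.40 m^3/ha/yr

2.40 m^3/ha/yr


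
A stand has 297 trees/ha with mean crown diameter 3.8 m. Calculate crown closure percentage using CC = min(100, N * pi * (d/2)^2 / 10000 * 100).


(d/2)^2 = (3.8/2)^2 = 1.9^2 = 3.61
Crown area = 3.141593 * 3.61 = 11.3412 m^2
N * area / 10000 * 100 = 297 * 11.3412 / 10000 * 100 = 33.6834
CC = min(100, 33.6834) = 33.6834 ≈ 33.7%

33.7%


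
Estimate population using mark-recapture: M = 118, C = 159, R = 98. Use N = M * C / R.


N = M * C / R = 118 * 159 / 98 = 18762 / 98 = 191.45 ≈ 191

191 individuals


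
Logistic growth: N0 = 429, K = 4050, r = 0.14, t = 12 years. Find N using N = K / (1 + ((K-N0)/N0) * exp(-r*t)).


(K - N0)/N0 = (4050 - 429)/429 = 3621/429 = 8.44056
r*t = 0.14 * 12 = 1.68; exp(-1.68) = 0.186374
8.44056 * 0.186374 = 1.57310
1 + 1.57310 = 2.57310
N = 4050 / 2.57310 = 1573.98 ≈ 1574

1574


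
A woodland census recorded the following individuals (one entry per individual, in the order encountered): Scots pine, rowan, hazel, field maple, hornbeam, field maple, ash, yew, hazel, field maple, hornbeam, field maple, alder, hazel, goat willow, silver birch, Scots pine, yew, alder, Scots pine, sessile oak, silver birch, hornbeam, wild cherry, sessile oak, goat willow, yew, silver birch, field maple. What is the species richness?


Total individuals logged = 29
Distinct species (count of individuals): Scots pine (3), rowan (1), hazel (3), field maple (5), hornbeam (3), ash (1), yew (3), alder (2), goat willow (2), silver birch (3), sessile oak (2), wild cherry (1)
Species richness = number of distinct species = 12

12


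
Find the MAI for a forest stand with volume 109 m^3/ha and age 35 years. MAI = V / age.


MAI = 109 / 35 = 3.1143 ≈ 3.11 m^3/ha/yr

3.11 m^3/ha/yr


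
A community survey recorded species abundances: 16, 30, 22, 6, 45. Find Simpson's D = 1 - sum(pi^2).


Total N = 16 + 30 + 22 + 6 + 45 = 119
Per-species terms:
  p = 16/119 = 0.134454; p^2 = 0.134454^2 = 0.018078
  p = 30/119 = 0.252101; p^2 = 0.252101^2 = 0.063555
  p = 22/119 = 0.184874; p^2 = 0.184874^2 = 0.034178
  p = 6/119 = 0.050420; p^2 = 0.050420^2 = 0.002542
  p = 45/119 = 0.378151; p^2 = 0.378151^2 = 0.142998
sum(p^2) = 0.018078 + 0.063555 + 0.034178 + 0.002542 + 0.142998 = 0.261351
D = 1 - 0.261351 = 0.738649 ≈ 0.7386

0.7386


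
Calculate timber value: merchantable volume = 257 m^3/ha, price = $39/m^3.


Value = 257 * 39 = $10023/ha

$10023/ha


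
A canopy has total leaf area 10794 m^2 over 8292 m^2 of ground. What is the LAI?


LAI = 10794 / 8292 = 1.3017 ≈ 1.30

1.30


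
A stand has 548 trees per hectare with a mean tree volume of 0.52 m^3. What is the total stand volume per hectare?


V_stand = 548 * 0.52 = 284.96 ≈ 285.0 m^3/ha

285.0 m^3/ha


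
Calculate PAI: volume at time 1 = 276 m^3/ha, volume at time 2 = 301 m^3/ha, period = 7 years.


PAI = (V2 - V1) / period = (301 - 276) / 7 = 25 / 7 = 3.5714 ≈ 3.57 m^3/ha/yr

3.57 m^3/ha/yr


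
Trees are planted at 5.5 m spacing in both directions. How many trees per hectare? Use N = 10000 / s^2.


N = 10000 / 5.5^2 = 10000 / 30.25 = 330.579 ≈ 331 trees/ha

331 trees/ha


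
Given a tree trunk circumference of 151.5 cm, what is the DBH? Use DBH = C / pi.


DBH = C / pi = 151.5 / 3.141593 = 48.2239 ≈ 48.22 cm

48.22 cm


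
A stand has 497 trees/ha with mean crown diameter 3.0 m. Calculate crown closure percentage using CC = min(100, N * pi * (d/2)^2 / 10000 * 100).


(d/2)^2 = (3.0/2)^2 = 1.5^2 = 2.25
Crown area = 3.141593 * 2.25 = 7.06858 m^2
N * area / 10000 * 100 = 497 * 7.06858 / 10000 * 100 = 35.1308
CC = min(100, 35.1308) = 35.1308 ≈ 35.1%

35.1%


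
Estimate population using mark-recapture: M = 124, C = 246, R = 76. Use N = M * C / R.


N = M * C / R = 124 * 246 / 76 = 30504 / 76 = 401.37 ≈ 401

401 individuals


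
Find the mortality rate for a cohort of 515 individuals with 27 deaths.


Mortality rate = 27 / 515 = 0.052427 ≈ 0.0524

0.0524


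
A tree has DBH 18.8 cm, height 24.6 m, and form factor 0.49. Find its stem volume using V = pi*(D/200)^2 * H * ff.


(D/200)^2 = (18.8/200)^2 = 0.094^2 = 0.008836
BA = 3.141593 * 0.008836 = 0.0277591 m^2
V = 0.0277591 * 24.6 * 0.49 = 0.334608 ≈ 0.335 m^3

0.335 m^3


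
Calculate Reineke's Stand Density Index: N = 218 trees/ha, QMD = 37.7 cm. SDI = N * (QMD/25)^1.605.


QMD/25 = 37.7/25 = 1.508
(1.508)^1.605 = exp(1.605 * ln(1.508)) = exp(1.605 * 0.410784) = exp(0.659308) = 1.93345
SDI = 218 * 1.93345 = 421.492 ≈ 421

421


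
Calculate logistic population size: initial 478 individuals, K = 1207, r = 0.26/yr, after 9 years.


(K - N0)/N0 = (1207 - 478)/478 = 729/478 = 1.52510
r*t = 0.26 * 9 = 2.34; exp(-2.34) = 0.0963276
1.52510 * 0.0963276 = 0.146909
1 + 0.146909 = 1.14691
N = 1207 / 1.14691 = 1052.39 ≈ 1052

1052


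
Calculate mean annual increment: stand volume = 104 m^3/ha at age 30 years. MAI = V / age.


MAI = 104 / 30 = 3.4667 ≈ 3.47 m^3/ha/yr

3.47 m^3/ha/yr


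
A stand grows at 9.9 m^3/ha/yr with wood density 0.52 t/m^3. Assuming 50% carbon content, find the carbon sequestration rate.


C = 9.9 * 0.52 * 0.5 = 2.574 ≈ 2.57 t C/ha/yr

2.57 t C/ha/yr


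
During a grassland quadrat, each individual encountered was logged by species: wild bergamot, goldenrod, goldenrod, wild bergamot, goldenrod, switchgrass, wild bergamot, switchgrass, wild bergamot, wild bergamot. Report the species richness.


Total individuals logged = 10
Distinct species (count of individuals): wild bergamot (5), goldenrod (3), switchgrass (2)
Species richness = number of distinct species = 3

3


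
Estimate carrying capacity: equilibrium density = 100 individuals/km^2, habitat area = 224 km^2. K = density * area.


K = 100 * 224 = 22400 individuals

22400 individuals


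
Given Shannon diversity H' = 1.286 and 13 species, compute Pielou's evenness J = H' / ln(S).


ln(13) = 2.56495
J = H' / ln(S) = 1.286 / 2.56495 = 0.501374 ≈ 0.5014

0.5014


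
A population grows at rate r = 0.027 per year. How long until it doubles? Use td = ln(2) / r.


td = ln(2) / 0.027 = 0.693147 / 0.027 = 25.6721 ≈ 25.7 years

25.7 years


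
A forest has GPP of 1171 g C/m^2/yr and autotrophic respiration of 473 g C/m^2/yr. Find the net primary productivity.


NPP = GPP - Ra = 1171 - 473 = 698 g C/m^2/yr

698 g C/m^2/yr


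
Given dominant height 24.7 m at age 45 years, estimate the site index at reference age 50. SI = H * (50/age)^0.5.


50/45 = 1.11111
(1.11111)^0.5 = 1.05409
SI = 24.7 * 1.05409 = 26.0360 ≈ 26.0 m

26.0 m


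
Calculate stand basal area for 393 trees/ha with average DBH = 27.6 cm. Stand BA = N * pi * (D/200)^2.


(D/200)^2 = (27.6/200)^2 = 0.138^2 = 0.019044
Individual BA = 3.141593 * 0.019044 = 0.0598285 m^2
Stand BA = 393 * 0.0598285 = 23.5126 ≈ 23.51 m^2/ha

23.51 m^2/ha


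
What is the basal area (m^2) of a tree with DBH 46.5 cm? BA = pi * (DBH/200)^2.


D/200 = 46.5/200 = 0.2325 m
(D/200)^2 = 0.2325^2 = 0.05405625
BA = 3.141593 * 0.05405625 = 0.169823 ≈ 0.1698 m^2

0.1698 m^2


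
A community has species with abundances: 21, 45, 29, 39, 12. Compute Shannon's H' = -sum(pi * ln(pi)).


Total N = 21 + 45 + 29 + 39 + 12 = 146
Per-species terms:
  p = 21/146 = 0.143836; ln(p) = -1.939082; p*ln(p) = 0.143836 * (-1.939082) = -0.278910
  p = 45/146 = 0.308219; ln(p) = -1.176945; p*ln(p) = 0.308219 * (-1.176945) = -0.362757
  p = 29/146 = 0.198630; ln(p) = -1.616311; p*ln(p) = 0.198630 * (-1.616311) = -0.321048
  p = 39/146 = 0.267123; ln(p) = -1.320046; p*ln(p) = 0.267123 * (-1.320046) = -0.352615
  p = 12/146 = 0.082192; ln(p) = -2.498697; p*ln(p) = 0.082192 * (-2.498697) = -0.205373
sum(p*ln(p)) = (-0.278910) + (-0.362757) + (-0.321048) + (-0.352615) + (-0.205373) = -1.520703
H' = -(-1.520703) = 1.520703 ≈ 1.5207

1.5207


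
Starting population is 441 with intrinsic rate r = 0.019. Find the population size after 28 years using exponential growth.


r*t = 0.019 * 28 = 0.532
exp(0.532) = 1.70233
N = 441 * 1.70233 = 750.728 ≈ 751

751


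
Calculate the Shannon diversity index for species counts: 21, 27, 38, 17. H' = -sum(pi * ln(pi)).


Total N = 21 + 27 + 38 + 17 = 103
Per-species terms:
  p = 21/103 = 0.203883; ln(p) = -1.590209; p*ln(p) = 0.203883 * (-1.590209) = -0.324217
  p = 27/103 = 0.262136; ln(p) = -1.338892; p*ln(p) = 0.262136 * (-1.338892) = -0.350972
  p = 38/103 = 0.368932; ln(p) = -0.997143; p*ln(p) = 0.368932 * (-0.997143) = -0.367878
  p = 17/103 = 0.165049; ln(p) = -1.801513; p*ln(p) = 0.165049 * (-1.801513) = -0.297338
sum(p*ln(p)) = (-0.324217) + (-0.350972) + (-0.367878) + (-0.297338) = -1.340405
H' = -(-1.340405) = 1.340405 ≈ 1.3404

1.3404


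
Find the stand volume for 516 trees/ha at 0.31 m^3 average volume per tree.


V_stand = 516 * 0.31 = 159.96 ≈ 160.0 m^3/ha

160.0 m^3/ha


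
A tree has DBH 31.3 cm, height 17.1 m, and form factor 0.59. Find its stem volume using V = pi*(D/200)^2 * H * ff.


(D/200)^2 = (31.3/200)^2 = 0.1565^2 = 0.02449225
BA = 3.141593 * 0.02449225 = 0.0769447 m^2
V = 0.0769447 * 17.1 * 0.59 = 0.776295 ≈ 0.776 m^3

0.776 m^3


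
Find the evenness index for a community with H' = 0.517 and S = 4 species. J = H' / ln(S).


ln(4) = 1.38629
J = H' / ln(S) = 0.517 / 1.38629 = 0.372938 ≈ 0.3729

0.3729


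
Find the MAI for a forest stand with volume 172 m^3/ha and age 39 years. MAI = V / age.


MAI = 172 / 39 = 4.4103 ≈ 4.41 m^3/ha/yr

4.41 m^3/ha/yr


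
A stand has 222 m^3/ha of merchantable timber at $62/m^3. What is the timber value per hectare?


Value = 222 * 62 = $13764/ha

$13764/ha


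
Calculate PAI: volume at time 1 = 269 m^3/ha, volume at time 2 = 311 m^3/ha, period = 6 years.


PAI = (V2 - V1) / period = (311 - 269) / 6 = 42 / 6 = 7.00 m^3/ha/yr

7.00 m^3/ha/yr


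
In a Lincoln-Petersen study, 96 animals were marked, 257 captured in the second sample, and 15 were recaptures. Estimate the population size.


N = M * C / R = 96 * 257 / 15 = 24672 / 15 = 1644.80 ≈ 1645

1645 individuals


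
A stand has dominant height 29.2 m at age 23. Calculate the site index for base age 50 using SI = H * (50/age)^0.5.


50/23 = 2.17391
(2.17391)^0.5 = 1.47442
SI = 29.2 * 1.47442 = 43.0531 ≈ 43.1 m

43.1 m


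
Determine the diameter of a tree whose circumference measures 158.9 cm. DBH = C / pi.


DBH = C / pi = 158.9 / 3.141593 = 50.5794 ≈ 50.58 cm

50.58 cm


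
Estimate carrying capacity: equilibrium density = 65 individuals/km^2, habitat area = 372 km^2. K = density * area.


K = 65 * 372 = 24180 individuals

24180 individuals


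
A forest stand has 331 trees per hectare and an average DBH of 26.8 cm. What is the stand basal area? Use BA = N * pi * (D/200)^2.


(D/200)^2 = (26.8/200)^2 = 0.134^2 = 0.017956
Individual BA = 3.141593 * 0.017956 = 0.0564104 m^2
Stand BA = 331 * 0.0564104 = 18.6718 ≈ 18.67 m^2/ha

18.67 m^2/ha


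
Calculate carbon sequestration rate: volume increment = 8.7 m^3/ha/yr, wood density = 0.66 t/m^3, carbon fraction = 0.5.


C = 8.7 * 0.66 * 0.5 = 2.871 ≈ 2.87 t C/ha/yr

2.87 t C/ha/yr


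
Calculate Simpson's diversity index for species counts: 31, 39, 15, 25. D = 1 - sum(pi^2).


Total N = 31 + 39 + 15 + 25 = 110
Per-species terms:
  p = 31/110 = 0.281818; p^2 = 0.281818^2 = 0.079421
  p = 39/110 = 0.354545; p^2 = 0.354545^2 = 0.125702
  p = 15/110 = 0.136364; p^2 = 0.136364^2 = 0.018595
  p = 25/110 = 0.227273; p^2 = 0.227273^2 = 0.051653
sum(p^2) = 0.079421 + 0.125702 + 0.018595 + 0.051653 = 0.275371
D = 1 - 0.275371 = 0.724629 ≈ 0.7246

0.7246


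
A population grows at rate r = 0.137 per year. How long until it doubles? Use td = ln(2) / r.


td = ln(2) / 0.137 = 0.693147 / 0.137 = 5.05947 ≈ 5.1 years

5.1 years


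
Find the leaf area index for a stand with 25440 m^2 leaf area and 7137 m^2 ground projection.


LAI = 25440 / 7137 = 3.5645 ≈ 3.56

3.56


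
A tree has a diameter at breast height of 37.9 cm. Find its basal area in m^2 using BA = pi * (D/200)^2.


D/200 = 37.9/200 = 0.1895 m
(D/200)^2 = 0.1895^2 = 0.03591025
BA = 3.141593 * 0.03591025 = 0.112815 ≈ 0.1128 m^2

0.1128 m^2


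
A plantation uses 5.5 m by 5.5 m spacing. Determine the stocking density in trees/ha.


N = 10000 / 5.5^2 = 10000 / 30.25 = 330.579 ≈ 331 trees/ha

331 trees/ha


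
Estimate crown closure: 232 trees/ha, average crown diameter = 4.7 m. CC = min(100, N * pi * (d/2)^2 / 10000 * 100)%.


(d/2)^2 = (4.7/2)^2 = 2.35^2 = 5.5225
Crown area = 3.141593 * 5.5225 = 17.3494 m^2
N * area / 10000 * 100 = 232 * 17.3494 / 10000 * 100 = 40.2506
CC = min(100, 40.2506) = 40.2506 ≈ 40.3%

40.3%


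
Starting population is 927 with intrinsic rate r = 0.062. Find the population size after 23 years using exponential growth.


r*t = 0.062 * 23 = 1.426
exp(1.426) = 4.16202
N = 927 * 4.16202 = 3858.19 ≈ 3858

3858


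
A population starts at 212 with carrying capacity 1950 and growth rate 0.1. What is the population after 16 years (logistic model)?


(K - N0)/N0 = (1950 - 212)/212 = 1738/212 = 8.19811
r*t = 0.1 * 16 = 1.6; exp(-1.6) = 0.201897
8.19811 * 0.201897 = 1.65517
1 + 1.65517 = 2.65517
N = 1950 / 2.65517 = 734.416 ≈ 734

734


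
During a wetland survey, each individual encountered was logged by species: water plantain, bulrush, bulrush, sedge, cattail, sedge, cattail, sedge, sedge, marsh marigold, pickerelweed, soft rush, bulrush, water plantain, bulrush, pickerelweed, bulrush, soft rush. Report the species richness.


Total individuals logged = 18
Distinct species (count of individuals): water plantain (2), bulrush (5), sedge (4), cattail (2), marsh marigold (1), pickerelweed (2), soft rush (2)
Species richness = number of distinct species = 7

7


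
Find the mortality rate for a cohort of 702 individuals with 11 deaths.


Mortality rate = 11 / 702 = 0.015670 ≈ 0.0157

0.0157


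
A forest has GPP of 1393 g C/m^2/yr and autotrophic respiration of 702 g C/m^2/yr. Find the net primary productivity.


NPP = GPP - Ra = 1393 - 702 = 691 g C/m^2/yr

691 g C/m^2/yr


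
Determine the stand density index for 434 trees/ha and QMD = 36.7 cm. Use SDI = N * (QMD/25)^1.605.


QMD/25 = 36.7/25 = 1.468
(1.468)^1.605 = exp(1.605 * ln(1.468)) = exp(1.605 * 0.383901) = exp(0.616161) = 1.85181
SDI = 434 * 1.85181 = 803.686 ≈ 804

804


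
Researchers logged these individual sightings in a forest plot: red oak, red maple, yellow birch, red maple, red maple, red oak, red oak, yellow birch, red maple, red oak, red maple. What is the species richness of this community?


Total individuals logged = 11
Distinct species (count of individuals): red oak (4), red maple (5), yellow birch (2)
Species richness = number of distinct species = 3

3


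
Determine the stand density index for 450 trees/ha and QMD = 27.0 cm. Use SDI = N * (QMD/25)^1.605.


QMD/25 = 27.0/25 = 1.08
(1.08)^1.605 = exp(1.605 * ln(1.08)) = exp(1.605 * 0.0769610) = exp(0.123522) = 1.13147
SDI = 450 * 1.13147 = 509.162 ≈ 509

509


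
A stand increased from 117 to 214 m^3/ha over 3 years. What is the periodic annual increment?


PAI = (V2 - V1) / period = (214 - 117) / 3 = 97 / 3 = 32.3333 ≈ 32.33 m^3/ha/yr

32.33 m^3/ha/yr


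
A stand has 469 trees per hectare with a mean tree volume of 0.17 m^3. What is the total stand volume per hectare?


V_stand = 469 * 0.17 = 79.73 ≈ 79.7 m^3/ha

79.7 m^3/ha


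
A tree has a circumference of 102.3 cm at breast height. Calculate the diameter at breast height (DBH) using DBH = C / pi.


DBH = C / pi = 102.3 / 3.141593 = 32.5631 ≈ 32.56 cm

32.56 cm


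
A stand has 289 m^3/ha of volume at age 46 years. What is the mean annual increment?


MAI = 289 / 46 = 6.2826 ≈ 6.28 m^3/ha/yr

6.28 m^3/ha/yr


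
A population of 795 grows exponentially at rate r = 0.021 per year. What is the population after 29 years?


r*t = 0.021 * 29 = 0.609
exp(0.609) = 1.83859
N = 795 * 1.83859 = 1461.68 ≈ 1462

1462


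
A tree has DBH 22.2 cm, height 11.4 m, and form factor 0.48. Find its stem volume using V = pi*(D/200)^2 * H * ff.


(D/200)^2 = (22.2/200)^2 = 0.111^2 = 0.012321
BA = 3.141593 * 0.012321 = 0.0387076 m^2
V = 0.0387076 * 11.4 * 0.48 = 0.211808 ≈ 0.212 m^3

0.212 m^3


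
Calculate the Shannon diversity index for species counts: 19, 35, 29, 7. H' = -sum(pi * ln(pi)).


Total N = 19 + 35 + 29 + 7 = 90
Per-species terms:
  p = 19/90 = 0.211111; ln(p) = -1.555371; p*ln(p) = 0.211111 * (-1.555371) = -0.328356
  p = 35/90 = 0.388889; ln(p) = -0.944461; p*ln(p) = 0.388889 * (-0.944461) = -0.367290
  p = 29/90 = 0.322222; ln(p) = -1.132515; p*ln(p) = 0.322222 * (-1.132515) = -0.364921
  p = 7/90 = 0.077778; ln(p) = -2.553897; p*ln(p) = 0.077778 * (-2.553897) = -0.198637
sum(p*ln(p)) = (-0.328356) + (-0.367290) + (-0.364921) + (-0.198637) = -1.259204
H' = -(-1.259204) = 1.259204 ≈ 1.2592

1.2592


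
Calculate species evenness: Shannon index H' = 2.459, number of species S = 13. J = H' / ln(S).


ln(13) = 2.56495
J = H' / ln(S) = 2.459 / 2.56495 = 0.958693 ≈ 0.9587

0.9587


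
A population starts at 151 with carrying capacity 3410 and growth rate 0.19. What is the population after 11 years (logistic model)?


(K - N0)/N0 = (3410 - 151)/151 = 3259/151 = 21.5828
r*t = 0.19 * 11 = 2.09; exp(-2.09) = 0.123687
21.5828 * 0.123687 = 2.66951
1 + 2.66951 = 3.66951
N = 3410 / 3.66951 = 929.279 ≈ 929

929


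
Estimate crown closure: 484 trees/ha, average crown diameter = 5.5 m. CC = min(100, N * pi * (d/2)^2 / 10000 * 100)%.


(d/2)^2 = (5.5/2)^2 = 2.75^2 = 7.5625
Crown area = 3.141593 * 7.5625 = 23.7583 m^2
N * area / 10000 * 100 = 484 * 23.7583 / 10000 * 100 = 114.990
CC = min(100, 114.990) = 100%

100%


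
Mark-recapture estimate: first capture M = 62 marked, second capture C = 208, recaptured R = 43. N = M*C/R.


N = M * C / R = 62 * 208 / 43 = 12896 / 43 = 299.91 ≈ 300

300 individuals


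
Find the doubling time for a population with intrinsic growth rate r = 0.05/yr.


td = ln(2) / 0.05 = 0.693147 / 0.05 = 13.8629 ≈ 13.9 years

13.9 years


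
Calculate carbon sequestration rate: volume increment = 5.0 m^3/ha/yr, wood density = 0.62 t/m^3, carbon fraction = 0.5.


C = 5.0 * 0.62 * 0.5 = 1.55 t C/ha/yr

1.55 t C/ha/yr


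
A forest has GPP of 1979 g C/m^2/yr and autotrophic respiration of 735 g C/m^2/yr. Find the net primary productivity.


NPP = GPP - Ra = 1979 - 735 = 1244 g C/m^2/yr

1244 g C/m^2/yr


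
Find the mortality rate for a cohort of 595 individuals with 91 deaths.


Mortality rate = 91 / 595 = 0.152941 ≈ 0.1529

0.1529


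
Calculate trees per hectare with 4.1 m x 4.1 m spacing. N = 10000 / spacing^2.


N = 10000 / 4.1^2 = 10000 / 16.81 = 594.884 ≈ 595 trees/ha

595 trees/ha


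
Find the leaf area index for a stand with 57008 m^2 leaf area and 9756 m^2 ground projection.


LAI = 57008 / 9756 = 5.8434 ≈ 5.84

5.84


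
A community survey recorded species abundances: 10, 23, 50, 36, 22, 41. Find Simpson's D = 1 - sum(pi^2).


Total N = 10 + 23 + 50 + 36 + 22 + 41 = 182
Per-species terms:
  p = 10/182 = 0.054945; p^2 = 0.054945^2 = 0.003019
  p = 23/182 = 0.126374; p^2 = 0.126374^2 = 0.015970
  p = 50/182 = 0.274725; p^2 = 0.274725^2 = 0.075474
  p = 36/182 = 0.197802; p^2 = 0.197802^2 = 0.039126
  p = 22/182 = 0.120879; p^2 = 0.120879^2 = 0.014612
  p = 41/182 = 0.225275; p^2 = 0.225275^2 = 0.050749
sum(p^2) = 0.003019 + 0.015970 + 0.075474 + 0.039126 + 0.014612 + 0.050749 = 0.198950
D = 1 - 0.198950 = 0.801050 ≈ 0.8011

0.8011


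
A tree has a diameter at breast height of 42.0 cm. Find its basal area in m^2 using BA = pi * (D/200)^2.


D/200 = 42.0/200 = 0.21 m
(D/200)^2 = 0.21^2 = 0.0441
BA = 3.141593 * 0.0441 = 0.138544 ≈ 0.1385 m^2

0.1385 m^2


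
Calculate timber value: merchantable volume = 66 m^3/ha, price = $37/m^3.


Value = 66 * 37 = $2442/ha

$2442/ha


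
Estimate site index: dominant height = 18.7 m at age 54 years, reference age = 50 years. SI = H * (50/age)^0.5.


50/54 = 0.925926
(0.925926)^0.5 = 0.962250
SI = 18.7 * 0.962250 = 17.9941 ≈ 18.0 m

18.0 m


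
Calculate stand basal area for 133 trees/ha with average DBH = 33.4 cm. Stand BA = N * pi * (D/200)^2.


(D/200)^2 = (33.4/200)^2 = 0.167^2 = 0.027889
Individual BA = 3.141593 * 0.027889 = 0.0876159 m^2
Stand BA = 133 * 0.0876159 = 11.6529 ≈ 11.65 m^2/ha

11.65 m^2/ha


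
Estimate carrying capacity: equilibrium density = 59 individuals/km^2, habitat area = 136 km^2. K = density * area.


K = 59 * 136 = 8024 individuals

8024 individuals


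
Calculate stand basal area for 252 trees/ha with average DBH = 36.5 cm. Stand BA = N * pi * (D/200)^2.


(D/200)^2 = (36.5/200)^2 = 0.1825^2 = 0.03330625
Individual BA = 3.141593 * 0.03330625 = 0.104635 m^2
Stand BA = 252 * 0.104635 = 26.3680 ≈ 26.37 m^2/ha

26.37 m^2/ha


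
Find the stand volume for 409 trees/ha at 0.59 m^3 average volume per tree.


V_stand = 409 * 0.59 = 241.31 ≈ 241.3 m^3/ha

241.3 m^3/ha


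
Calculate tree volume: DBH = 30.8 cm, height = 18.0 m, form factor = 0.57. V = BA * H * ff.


(D/200)^2 = (30.8/200)^2 = 0.154^2 = 0.023716
BA = 3.141593 * 0.023716 = 0.0745060 m^2
V = 0.0745060 * 18.0 * 0.57 = 0.764432 ≈ 0.764 m^3

0.764 m^3


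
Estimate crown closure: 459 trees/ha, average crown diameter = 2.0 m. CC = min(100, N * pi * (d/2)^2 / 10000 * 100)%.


(d/2)^2 = (2.0/2)^2 = 1^2 = 1
Crown area = 3.141593 * 1 = 3.14159 m^2
N * area / 10000 * 100 = 459 * 3.14159 / 10000 * 100 = 14.4199
CC = min(100, 14.4199) = 14.4199 ≈ 14.4%

14.4%


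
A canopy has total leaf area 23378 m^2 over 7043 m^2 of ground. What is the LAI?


LAI = 23378 / 7043 = 3.3193 ≈ 3.32

3.32


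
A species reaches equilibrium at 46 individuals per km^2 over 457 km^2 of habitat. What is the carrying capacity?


K = 46 * 457 = 21022 individuals

21022 individuals


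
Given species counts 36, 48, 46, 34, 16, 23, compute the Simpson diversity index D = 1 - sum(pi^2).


Total N = 36 + 48 + 46 + 34 + 16 + 23 = 203
Per-species terms:
  p = 36/203 = 0.177340; p^2 = 0.177340^2 = 0.031449
  p = 48/203 = 0.236453; p^2 = 0.236453^2 = 0.055910
  p = 46/203 = 0.226601; p^2 = 0.226601^2 = 0.051348
  p = 34/203 = 0.167488; p^2 = 0.167488^2 = 0.028052
  p = 16/203 = 0.078818; p^2 = 0.078818^2 = 0.006212
  p = 23/203 = 0.113300; p^2 = 0.113300^2 = 0.012837
sum(p^2) = 0.031449 + 0.055910 + 0.051348 + 0.028052 + 0.006212 + 0.012837 = 0.185808
D = 1 - 0.185808 = 0.814192 ≈ 0.8142

0.8142


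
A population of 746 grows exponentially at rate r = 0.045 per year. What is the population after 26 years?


r*t = 0.045 * 26 = 1.17
exp(1.17) = 3.22199
N = 746 * 3.22199 = 2403.60 ≈ 2404

2404


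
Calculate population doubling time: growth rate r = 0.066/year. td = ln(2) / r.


td = ln(2) / 0.066 = 0.693147 / 0.066 = 10.5022 ≈ 10.5 years

10.5 years


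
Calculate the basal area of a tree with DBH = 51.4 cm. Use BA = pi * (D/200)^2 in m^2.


D/200 = 51.4/200 = 0.257 m
(D/200)^2 = 0.257^2 = 0.066049
BA = 3.141593 * 0.066049 = 0.207499 ≈ 0.2075 m^2

0.2075 m^2


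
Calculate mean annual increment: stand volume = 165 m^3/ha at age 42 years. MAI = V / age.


MAI = 165 / 42 = 3.9286 ≈ 3.93 m^3/ha/yr

3.93 m^3/ha/yr


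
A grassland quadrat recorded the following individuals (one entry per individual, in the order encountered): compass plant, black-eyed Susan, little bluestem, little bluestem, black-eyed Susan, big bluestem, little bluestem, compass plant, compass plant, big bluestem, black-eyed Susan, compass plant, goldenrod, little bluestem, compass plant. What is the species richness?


Total individuals logged = 15
Distinct species (count of individuals): compass plant (5), black-eyed Susan (3), little bluestem (4), big bluestem (2), goldenrod (1)
Species richness = number of distinct species = 5

5


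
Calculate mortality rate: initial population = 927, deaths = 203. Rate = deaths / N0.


Mortality rate = 203 / 927 = 0.218986 ≈ 0.2190

0.2190


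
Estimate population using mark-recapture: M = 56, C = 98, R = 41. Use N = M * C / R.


N = M * C / R = 56 * 98 / 41 = 5488 / 41 = 133.85 ≈ 134

134 individuals


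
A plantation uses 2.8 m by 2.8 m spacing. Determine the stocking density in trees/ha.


N = 10000 / 2.8^2 = 10000 / 7.84 = 1275.51 ≈ 1276 trees/ha

1276 trees/ha


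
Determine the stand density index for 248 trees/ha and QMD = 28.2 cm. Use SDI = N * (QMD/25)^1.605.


QMD/25 = 28.2/25 = 1.128
(1.128)^1.605 = exp(1.605 * ln(1.128)) = exp(1.605 * 0.120446) = exp(0.193316) = 1.21327
SDI = 248 * 1.21327 = 300.891 ≈ 301

301


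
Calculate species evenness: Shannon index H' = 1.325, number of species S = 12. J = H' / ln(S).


ln(12) = 2.48491
J = H' / ln(S) = 1.325 / 2.48491 = 0.533219 ≈ 0.5332

0.5332


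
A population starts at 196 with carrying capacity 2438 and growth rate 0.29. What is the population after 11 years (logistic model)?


(K - N0)/N0 = (2438 - 196)/196 = 2242/196 = 11.4388
r*t = 0.29 * 11 = 3.19; exp(-3.19) = 0.0411719
11.4388 * 0.0411719 = 0.470957
1 + 0.470957 = 1.47096
N = 2438 / 1.47096 = 1657.42 ≈ 1657

1657


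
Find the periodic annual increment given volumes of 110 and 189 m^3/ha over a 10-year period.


PAI = (V2 - V1) / period = (189 - 110) / 10 = 79 / 10 = 7.90 m^3/ha/yr

7.90 m^3/ha/yr


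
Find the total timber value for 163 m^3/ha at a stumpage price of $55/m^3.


Value = 163 * 55 = $8965/ha

$8965/ha


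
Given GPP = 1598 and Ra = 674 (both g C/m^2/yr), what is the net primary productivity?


NPP = GPP - Ra = 1598 - 674 = 924 g C/m^2/yr

924 g C/m^2/yr


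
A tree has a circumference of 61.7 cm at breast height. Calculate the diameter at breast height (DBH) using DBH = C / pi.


DBH = C / pi = 61.7 / 3.141593 = 19.6397 ≈ 19.64 cm

19.64 cm


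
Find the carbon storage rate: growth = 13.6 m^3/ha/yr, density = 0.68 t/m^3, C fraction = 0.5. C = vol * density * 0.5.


C = 13.6 * 0.68 * 0.5 = 4.624 ≈ 4.62 t C/ha/yr

4.62 t C/ha/yr


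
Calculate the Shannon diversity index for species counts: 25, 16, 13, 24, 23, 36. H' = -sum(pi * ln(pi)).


Total N = 25 + 16 + 13 + 24 + 23 + 36 = 137
Per-species terms:
  p = 25/137 = 0.182482; ln(p) = -1.701104; p*ln(p) = 0.182482 * (-1.701104) = -0.310421
  p = 16/137 = 0.116788; ln(p) = -2.147395; p*ln(p) = 0.116788 * (-2.147395) = -0.250790
  p = 13/137 = 0.094891; ln(p) = -2.355026; p*ln(p) = 0.094891 * (-2.355026) = -0.223471
  p = 24/137 = 0.175182; ln(p) = -1.741930; p*ln(p) = 0.175182 * (-1.741930) = -0.305155
  p = 23/137 = 0.167883; ln(p) = -1.784488; p*ln(p) = 0.167883 * (-1.784488) = -0.299585
  p = 36/137 = 0.262774; ln(p) = -1.336461; p*ln(p) = 0.262774 * (-1.336461) = -0.351187
sum(p*ln(p)) = (-0.310421) + (-0.250790) + (-0.223471) + (-0.305155) + (-0.299585) + (-0.351187) = -1.740609
H' = -(-1.740609) = 1.740609 ≈ 1.7406

1.7406


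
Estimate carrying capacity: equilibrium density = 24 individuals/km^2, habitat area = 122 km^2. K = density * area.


K = 24 * 122 = 2928 individuals

2928 individuals


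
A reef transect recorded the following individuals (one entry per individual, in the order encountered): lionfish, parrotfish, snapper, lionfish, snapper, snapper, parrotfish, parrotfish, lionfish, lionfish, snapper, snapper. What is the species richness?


Total individuals logged = 12
Distinct species (count of individuals): lionfish (4), parrotfish (3), snapper (5)
Species richness = number of distinct species = 3

3


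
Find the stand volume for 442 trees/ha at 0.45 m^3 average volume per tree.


V_stand = 442 * 0.45 = 198.9 m^3/ha

198.9 m^3/ha


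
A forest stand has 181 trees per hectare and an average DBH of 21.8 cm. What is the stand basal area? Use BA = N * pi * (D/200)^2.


(D/200)^2 = (21.8/200)^2 = 0.109^2 = 0.011881
Individual BA = 3.141593 * 0.011881 = 0.0373253 m^2
Stand BA = 181 * 0.0373253 = 6.75588 ≈ 6.76 m^2/ha

6.76 m^2/ha


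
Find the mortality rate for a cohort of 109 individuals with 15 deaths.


Mortality rate = 15 / 109 = 0.137615 ≈ 0.1376

0.1376


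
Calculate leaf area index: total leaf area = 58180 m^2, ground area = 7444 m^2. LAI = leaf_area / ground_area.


LAI = 58180 / 7444 = 7.8157 ≈ 7.82

7.82


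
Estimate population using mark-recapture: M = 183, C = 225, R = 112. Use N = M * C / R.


N = M * C / R = 183 * 225 / 112 = 41175 / 112 = 367.63 ≈ 368

368 individuals


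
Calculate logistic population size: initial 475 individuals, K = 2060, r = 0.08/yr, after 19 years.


(K - N0)/N0 = (2060 - 475)/475 = 1585/475 = 3.33684
r*t = 0.08 * 19 = 1.52; exp(-1.52) = 0.218712
3.33684 * 0.218712 = 0.729807
1 + 0.729807 = 1.72981
N = 2060 / 1.72981 = 1190.88 ≈ 1191

1191


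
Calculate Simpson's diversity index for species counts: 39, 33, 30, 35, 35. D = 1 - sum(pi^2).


Total N = 39 + 33 + 30 + 35 + 35 = 172
Per-species terms:
  p = 39/172 = 0.226744; p^2 = 0.226744^2 = 0.051413
  p = 33/172 = 0.191860; p^2 = 0.191860^2 = 0.036810
  p = 30/172 = 0.174419; p^2 = 0.174419^2 = 0.030422
  p = 35/172 = 0.203488; p^2 = 0.203488^2 = 0.041407
  p = 35/172 = 0.203488; p^2 = 0.203488^2 = 0.041407
sum(p^2) = 0.051413 + 0.036810 + 0.030422 + 0.041407 + 0.041407 = 0.201459
D = 1 - 0.201459 = 0.798541 ≈ 0.7985

0.7985


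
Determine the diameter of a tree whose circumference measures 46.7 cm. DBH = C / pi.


DBH = C / pi = 46.7 / 3.141593 = 14.8651 ≈ 14.87 cm

14.87 cm


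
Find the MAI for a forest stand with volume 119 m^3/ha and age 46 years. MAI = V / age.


MAI = 119 / 46 = 2.5870 ≈ 2.59 m^3/ha/yr

2.59 m^3/ha/yr


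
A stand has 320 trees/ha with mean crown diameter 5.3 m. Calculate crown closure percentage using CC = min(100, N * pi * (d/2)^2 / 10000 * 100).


(d/2)^2 = (5.3/2)^2 = 2.65^2 = 7.0225
Crown area = 3.141593 * 7.0225 = 22.0618 m^2
N * area / 10000 * 100 = 320 * 22.0618 / 10000 * 100 = 70.5978
CC = min(100, 70.5978) = 70.5978 ≈ 70.6%

70.6%


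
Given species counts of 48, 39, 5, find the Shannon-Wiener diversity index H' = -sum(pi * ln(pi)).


Total N = 48 + 39 + 5 = 92
Per-species terms:
  p = 48/92 = 0.521739; ln(p) = -0.650588; p*ln(p) = 0.521739 * (-0.650588) = -0.339437
  p = 39/92 = 0.423913; ln(p) = -0.858227; p*ln(p) = 0.423913 * (-0.858227) = -0.363814
  p = 5/92 = 0.054348; ln(p) = -2.912347; p*ln(p) = 0.054348 * (-2.912347) = -0.158280
sum(p*ln(p)) = (-0.339437) + (-0.363814) + (-0.158280) = -0.861531
H' = -(-0.861531) = 0.861531 ≈ 0.8615

0.8615


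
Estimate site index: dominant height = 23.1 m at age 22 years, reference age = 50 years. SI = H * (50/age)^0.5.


50/22 = 2.27273
(2.27273)^0.5 = 1.50756
SI = 23.1 * 1.50756 = 34.8246 ≈ 34.8 m

34.8 m


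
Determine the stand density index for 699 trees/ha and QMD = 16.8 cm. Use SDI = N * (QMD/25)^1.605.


QMD/25 = 16.8/25 = 0.672
(0.672)^1.605 = exp(1.605 * ln(0.672)) = exp(1.605 * (-0.397497)) = exp(-0.637983) = 0.528357
SDI = 699 * 0.528357 = 369.322 ≈ 369

369


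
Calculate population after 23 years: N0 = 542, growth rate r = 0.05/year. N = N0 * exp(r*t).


r*t = 0.05 * 23 = 1.15
exp(1.15) = 3.15819
N = 542 * 3.15819 = 1711.74 ≈ 1712

1712


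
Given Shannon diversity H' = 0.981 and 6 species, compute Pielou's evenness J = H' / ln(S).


ln(6) = 1.79176
J = H' / ln(S) = 0.981 / 1.79176 = 0.547506 ≈ 0.5475

0.5475


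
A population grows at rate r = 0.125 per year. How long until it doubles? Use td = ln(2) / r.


td = ln(2) / 0.125 = 0.693147 / 0.125 = 5.54518 ≈ 5.5 years

5.5 years
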